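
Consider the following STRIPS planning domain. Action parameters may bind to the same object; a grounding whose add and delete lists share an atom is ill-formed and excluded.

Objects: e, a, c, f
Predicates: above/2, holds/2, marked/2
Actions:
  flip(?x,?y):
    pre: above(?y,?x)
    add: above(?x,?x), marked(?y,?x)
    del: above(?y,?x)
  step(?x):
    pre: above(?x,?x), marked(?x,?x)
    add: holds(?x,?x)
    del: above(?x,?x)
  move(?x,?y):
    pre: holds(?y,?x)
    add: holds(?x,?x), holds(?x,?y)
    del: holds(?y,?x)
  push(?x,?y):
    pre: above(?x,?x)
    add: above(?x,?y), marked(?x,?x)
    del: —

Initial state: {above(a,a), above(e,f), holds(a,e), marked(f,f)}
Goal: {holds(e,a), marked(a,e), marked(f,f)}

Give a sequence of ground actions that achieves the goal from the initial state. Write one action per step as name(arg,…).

move(e,a); push(a,e); flip(e,a)

1. move(e,a)  →  {above(a,a), above(e,f), holds(e,a), holds(e,e), marked(f,f)}
2. push(a,e)  →  {above(a,a), above(a,e), above(e,f), holds(e,a), holds(e,e), marked(a,a), marked(f,f)}
3. flip(e,a)  →  {above(a,a), above(e,e), above(e,f), holds(e,a), holds(e,e), marked(a,a), marked(a,e), marked(f,f)}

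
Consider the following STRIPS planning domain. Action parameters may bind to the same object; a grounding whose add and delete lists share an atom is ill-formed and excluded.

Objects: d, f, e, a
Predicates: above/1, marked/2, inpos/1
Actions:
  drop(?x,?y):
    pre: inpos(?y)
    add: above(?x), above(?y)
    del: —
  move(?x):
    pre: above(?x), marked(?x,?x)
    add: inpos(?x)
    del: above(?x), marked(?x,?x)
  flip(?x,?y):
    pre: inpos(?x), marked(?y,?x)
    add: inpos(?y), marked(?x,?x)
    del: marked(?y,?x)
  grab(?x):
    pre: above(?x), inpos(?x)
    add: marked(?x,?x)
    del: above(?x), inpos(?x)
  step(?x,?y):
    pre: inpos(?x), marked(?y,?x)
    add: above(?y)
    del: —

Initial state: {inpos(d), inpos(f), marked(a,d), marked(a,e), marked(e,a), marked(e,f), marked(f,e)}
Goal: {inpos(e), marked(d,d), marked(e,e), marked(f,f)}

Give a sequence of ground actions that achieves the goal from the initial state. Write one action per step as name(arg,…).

1. flip(d,a)  →  {inpos(a), inpos(d), inpos(f), marked(a,e), marked(d,d), marked(e,a), marked(e,f), marked(f,e)}
2. flip(f,e)  →  {inpos(a), inpos(d), inpos(e), inpos(f), marked(a,e), marked(d,d), marked(e,a), marked(f,e), marked(f,f)}
3. flip(e,f)  →  {inpos(a), inpos(d), inpos(e), inpos(f), marked(a,e), marked(d,d), marked(e,a), marked(e,e), marked(f,f)}

flip(d,a); flip(f,e); flip(e,f)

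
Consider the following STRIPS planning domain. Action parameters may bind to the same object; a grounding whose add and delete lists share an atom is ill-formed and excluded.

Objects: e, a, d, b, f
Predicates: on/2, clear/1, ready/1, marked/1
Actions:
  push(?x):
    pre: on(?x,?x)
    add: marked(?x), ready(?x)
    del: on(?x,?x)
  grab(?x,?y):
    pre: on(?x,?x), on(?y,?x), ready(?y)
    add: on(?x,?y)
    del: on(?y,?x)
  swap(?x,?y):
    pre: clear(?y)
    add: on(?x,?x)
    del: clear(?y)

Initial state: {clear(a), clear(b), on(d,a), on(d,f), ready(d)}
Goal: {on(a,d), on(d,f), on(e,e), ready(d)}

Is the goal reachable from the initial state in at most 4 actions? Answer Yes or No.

1. swap(e,a)  →  {clear(b), on(d,a), on(d,f), on(e,e), ready(d)}
2. swap(a,b)  →  {on(a,a), on(d,a), on(d,f), on(e,e), ready(d)}
3. grab(a,d)  →  {on(a,a), on(a,d), on(d,f), on(e,e), ready(d)}
optimal plan length = 3; 3 ≤ 4

Yes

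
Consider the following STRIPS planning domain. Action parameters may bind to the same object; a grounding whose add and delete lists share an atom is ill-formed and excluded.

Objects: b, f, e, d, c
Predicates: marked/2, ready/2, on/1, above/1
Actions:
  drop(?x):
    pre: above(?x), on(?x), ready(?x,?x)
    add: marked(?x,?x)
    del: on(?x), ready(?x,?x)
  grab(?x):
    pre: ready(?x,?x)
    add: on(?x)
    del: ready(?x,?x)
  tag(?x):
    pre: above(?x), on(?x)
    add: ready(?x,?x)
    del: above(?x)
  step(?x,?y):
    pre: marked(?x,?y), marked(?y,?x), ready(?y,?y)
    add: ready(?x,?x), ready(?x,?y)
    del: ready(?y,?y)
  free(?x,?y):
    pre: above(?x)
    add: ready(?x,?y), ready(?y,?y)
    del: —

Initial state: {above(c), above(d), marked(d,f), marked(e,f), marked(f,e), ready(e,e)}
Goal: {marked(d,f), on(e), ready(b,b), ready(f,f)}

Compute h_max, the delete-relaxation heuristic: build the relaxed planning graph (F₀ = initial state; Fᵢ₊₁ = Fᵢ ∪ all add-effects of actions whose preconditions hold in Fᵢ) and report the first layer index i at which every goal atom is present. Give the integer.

1

F0 = init (6 atoms)
F1 = F0 ∪ {on(e), ready(b,b), ready(c,b), ready(c,c), ready(c,d), ready(c,e), ready(c,f), ready(d,b), ready(d,c), ready(d,d), ready(d,e), ready(d,f), ready(f,e), ready(f,f)}  (20 atoms)
goal ⊆ F1  ⇒  h_max = 1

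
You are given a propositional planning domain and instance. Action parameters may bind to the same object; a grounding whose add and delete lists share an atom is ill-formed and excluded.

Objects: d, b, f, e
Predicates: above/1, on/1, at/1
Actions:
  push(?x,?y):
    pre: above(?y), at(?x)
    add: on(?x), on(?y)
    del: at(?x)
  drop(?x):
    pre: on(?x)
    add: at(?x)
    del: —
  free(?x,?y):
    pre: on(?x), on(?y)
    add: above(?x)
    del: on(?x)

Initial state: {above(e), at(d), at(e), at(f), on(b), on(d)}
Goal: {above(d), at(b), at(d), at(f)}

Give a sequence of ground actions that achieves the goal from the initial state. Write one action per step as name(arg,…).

drop(b); free(d,d)

1. drop(b)  →  {above(e), at(b), at(d), at(e), at(f), on(b), on(d)}
2. free(d,d)  →  {above(d), above(e), at(b), at(d), at(e), at(f), on(b)}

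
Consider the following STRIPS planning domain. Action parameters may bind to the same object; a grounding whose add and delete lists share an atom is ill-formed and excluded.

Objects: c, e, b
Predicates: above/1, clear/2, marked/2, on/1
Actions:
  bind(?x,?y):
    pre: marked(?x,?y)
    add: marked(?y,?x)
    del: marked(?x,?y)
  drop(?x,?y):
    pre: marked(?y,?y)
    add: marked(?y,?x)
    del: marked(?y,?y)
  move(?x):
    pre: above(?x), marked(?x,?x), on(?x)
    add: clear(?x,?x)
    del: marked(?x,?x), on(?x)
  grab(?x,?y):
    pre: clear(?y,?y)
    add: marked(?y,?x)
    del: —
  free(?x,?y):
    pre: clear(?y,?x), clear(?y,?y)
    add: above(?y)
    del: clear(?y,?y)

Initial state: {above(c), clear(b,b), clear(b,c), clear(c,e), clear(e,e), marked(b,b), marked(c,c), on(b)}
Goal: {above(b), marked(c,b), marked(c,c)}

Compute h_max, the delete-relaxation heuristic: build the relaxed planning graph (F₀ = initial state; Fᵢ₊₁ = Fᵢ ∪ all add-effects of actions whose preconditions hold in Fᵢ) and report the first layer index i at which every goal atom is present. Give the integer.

1

F0 = init (8 atoms)
F1 = F0 ∪ {above(b), above(e), marked(b,c), marked(b,e), marked(c,b), marked(c,e), marked(e,b), marked(e,c), marked(e,e)}  (17 atoms)
goal ⊆ F1  ⇒  h_max = 1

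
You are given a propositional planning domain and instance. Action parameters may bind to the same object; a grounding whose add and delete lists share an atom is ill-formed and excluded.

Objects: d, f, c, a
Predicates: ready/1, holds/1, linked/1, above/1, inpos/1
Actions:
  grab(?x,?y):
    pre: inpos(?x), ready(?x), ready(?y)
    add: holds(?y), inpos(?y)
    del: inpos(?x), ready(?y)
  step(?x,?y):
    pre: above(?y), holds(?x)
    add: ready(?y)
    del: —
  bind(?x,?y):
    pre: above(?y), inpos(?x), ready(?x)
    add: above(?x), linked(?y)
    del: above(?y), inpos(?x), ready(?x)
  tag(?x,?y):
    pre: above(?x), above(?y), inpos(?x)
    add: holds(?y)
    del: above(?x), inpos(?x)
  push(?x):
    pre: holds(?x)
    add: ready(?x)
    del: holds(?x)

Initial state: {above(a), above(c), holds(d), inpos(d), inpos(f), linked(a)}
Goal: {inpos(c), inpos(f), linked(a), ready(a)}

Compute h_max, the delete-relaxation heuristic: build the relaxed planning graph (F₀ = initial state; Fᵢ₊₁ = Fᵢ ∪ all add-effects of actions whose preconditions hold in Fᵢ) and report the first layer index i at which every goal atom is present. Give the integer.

F0 = init (6 atoms)
F1 = F0 ∪ {ready(a), ready(c), ready(d)}  (9 atoms)
F2 = F1 ∪ {above(d), holds(a), holds(c), inpos(a), inpos(c), linked(c)}  (15 atoms)
goal ⊆ F2  ⇒  h_max = 2

2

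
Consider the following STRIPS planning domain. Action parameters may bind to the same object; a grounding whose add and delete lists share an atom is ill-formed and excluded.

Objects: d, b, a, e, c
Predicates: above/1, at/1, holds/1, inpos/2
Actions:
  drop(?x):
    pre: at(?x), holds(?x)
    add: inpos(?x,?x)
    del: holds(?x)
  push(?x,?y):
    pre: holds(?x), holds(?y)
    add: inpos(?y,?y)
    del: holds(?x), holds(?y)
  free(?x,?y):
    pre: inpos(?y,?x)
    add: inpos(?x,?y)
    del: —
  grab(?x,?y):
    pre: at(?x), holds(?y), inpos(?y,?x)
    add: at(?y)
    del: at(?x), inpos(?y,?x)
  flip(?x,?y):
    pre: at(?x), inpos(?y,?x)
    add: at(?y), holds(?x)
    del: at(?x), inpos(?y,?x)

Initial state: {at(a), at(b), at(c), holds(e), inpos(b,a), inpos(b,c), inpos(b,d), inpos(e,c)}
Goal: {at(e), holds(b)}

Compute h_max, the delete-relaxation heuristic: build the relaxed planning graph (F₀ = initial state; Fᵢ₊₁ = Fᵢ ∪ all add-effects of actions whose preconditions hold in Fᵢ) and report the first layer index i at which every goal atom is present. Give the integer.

2

F0 = init (8 atoms)
F1 = F0 ∪ {at(e), holds(a), holds(c), inpos(a,b), inpos(c,b), inpos(c,e), inpos(d,b), inpos(e,e)}  (16 atoms)
F2 = F1 ∪ {at(d), holds(b), inpos(a,a), inpos(c,c)}  (20 atoms)
goal ⊆ F2  ⇒  h_max = 2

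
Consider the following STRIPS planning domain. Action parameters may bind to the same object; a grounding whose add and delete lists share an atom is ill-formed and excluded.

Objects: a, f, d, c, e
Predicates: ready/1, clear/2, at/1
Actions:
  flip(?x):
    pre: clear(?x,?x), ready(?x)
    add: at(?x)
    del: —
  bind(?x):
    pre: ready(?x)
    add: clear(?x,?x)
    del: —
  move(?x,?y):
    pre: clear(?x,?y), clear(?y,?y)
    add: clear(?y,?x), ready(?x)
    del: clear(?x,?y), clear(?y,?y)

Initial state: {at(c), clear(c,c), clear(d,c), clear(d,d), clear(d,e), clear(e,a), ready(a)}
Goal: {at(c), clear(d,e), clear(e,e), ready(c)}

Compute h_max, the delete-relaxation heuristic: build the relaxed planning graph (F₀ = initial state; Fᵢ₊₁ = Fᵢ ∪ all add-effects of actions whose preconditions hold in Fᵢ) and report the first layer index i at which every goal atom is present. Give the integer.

F0 = init (7 atoms)
F1 = F0 ∪ {clear(a,a), clear(c,d), ready(d)}  (10 atoms)
F2 = F1 ∪ {at(a), at(d), clear(a,e), ready(c), ready(e)}  (15 atoms)
F3 = F2 ∪ {clear(e,e)}  (16 atoms)
goal ⊆ F3  ⇒  h_max = 3

3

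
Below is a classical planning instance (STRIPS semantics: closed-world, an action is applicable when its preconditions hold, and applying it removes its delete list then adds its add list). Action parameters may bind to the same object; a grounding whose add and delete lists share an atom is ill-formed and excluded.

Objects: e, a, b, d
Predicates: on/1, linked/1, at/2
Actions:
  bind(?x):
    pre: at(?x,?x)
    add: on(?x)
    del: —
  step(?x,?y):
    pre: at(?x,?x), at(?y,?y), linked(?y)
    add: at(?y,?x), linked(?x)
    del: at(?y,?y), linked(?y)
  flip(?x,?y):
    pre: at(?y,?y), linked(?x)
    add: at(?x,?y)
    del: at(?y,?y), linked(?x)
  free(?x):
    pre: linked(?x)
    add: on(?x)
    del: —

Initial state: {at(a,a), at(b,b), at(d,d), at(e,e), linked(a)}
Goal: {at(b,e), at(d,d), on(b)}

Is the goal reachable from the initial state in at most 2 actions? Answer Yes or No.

1. bind(b)  →  {at(a,a), at(b,b), at(d,d), at(e,e), linked(a), on(b)}
2. step(b,a)  →  {at(a,b), at(b,b), at(d,d), at(e,e), linked(b), on(b)}
3. step(e,b)  →  {at(a,b), at(b,e), at(d,d), at(e,e), linked(e), on(b)}
optimal plan length = 3; 3 > 2

No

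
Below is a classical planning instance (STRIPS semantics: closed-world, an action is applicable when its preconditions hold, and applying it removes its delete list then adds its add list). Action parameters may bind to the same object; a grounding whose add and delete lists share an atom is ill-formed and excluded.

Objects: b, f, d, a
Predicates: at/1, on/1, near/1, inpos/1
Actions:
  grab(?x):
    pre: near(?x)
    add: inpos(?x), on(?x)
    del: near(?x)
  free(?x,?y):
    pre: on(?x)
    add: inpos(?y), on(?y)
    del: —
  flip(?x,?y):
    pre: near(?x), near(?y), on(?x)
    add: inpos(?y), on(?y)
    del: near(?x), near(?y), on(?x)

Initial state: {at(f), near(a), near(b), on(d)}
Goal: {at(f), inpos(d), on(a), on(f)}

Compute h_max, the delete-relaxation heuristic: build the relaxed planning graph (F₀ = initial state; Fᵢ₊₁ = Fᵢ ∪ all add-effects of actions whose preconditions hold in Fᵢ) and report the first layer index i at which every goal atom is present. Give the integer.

F0 = init (4 atoms)
F1 = F0 ∪ {inpos(a), inpos(b), inpos(d), inpos(f), on(a), on(b), on(f)}  (11 atoms)
goal ⊆ F1  ⇒  h_max = 1

1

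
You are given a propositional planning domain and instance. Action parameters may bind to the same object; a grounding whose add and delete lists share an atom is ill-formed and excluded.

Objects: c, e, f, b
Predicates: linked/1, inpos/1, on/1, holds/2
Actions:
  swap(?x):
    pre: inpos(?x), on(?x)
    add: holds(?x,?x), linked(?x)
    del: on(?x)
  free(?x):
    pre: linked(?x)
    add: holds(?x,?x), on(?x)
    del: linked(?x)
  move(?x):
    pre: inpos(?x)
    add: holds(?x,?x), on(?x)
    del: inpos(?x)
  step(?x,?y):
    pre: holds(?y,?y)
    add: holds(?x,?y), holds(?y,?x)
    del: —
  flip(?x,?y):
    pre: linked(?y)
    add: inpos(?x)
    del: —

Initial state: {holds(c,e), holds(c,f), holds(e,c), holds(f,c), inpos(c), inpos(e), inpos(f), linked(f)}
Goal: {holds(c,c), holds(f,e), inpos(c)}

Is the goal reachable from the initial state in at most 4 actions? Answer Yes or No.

Yes

1. move(c)  →  {holds(c,c), holds(c,e), holds(c,f), holds(e,c), holds(f,c), inpos(e), inpos(f), linked(f), on(c)}
2. move(e)  →  {holds(c,c), holds(c,e), holds(c,f), holds(e,c), holds(e,e), holds(f,c), inpos(f), linked(f), on(c), on(e)}
3. step(f,e)  →  {holds(c,c), holds(c,e), holds(c,f), holds(e,c), holds(e,e), holds(e,f), holds(f,c), holds(f,e), inpos(f), linked(f), on(c), on(e)}
4. flip(c,f)  →  {holds(c,c), holds(c,e), holds(c,f), holds(e,c), holds(e,e), holds(e,f), holds(f,c), holds(f,e), inpos(c), inpos(f), linked(f), on(c), on(e)}
optimal plan length = 4; 4 ≤ 4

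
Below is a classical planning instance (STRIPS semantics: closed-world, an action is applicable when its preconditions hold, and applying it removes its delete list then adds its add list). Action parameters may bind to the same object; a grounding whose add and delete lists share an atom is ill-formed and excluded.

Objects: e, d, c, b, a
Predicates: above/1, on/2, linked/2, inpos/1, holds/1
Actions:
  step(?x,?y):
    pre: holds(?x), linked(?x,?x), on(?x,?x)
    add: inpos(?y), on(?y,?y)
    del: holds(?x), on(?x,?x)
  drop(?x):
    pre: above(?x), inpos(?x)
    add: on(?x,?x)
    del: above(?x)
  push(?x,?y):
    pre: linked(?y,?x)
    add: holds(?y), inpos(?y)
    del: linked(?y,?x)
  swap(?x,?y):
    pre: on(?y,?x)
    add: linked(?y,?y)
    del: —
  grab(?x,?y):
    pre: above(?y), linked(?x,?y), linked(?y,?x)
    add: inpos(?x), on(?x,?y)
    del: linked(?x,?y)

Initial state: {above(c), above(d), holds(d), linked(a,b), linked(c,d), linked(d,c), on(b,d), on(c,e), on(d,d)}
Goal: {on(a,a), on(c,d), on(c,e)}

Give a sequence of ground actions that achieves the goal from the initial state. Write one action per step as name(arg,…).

swap(d,d); step(d,a); grab(c,d)

1. swap(d,d)  →  {above(c), above(d), holds(d), linked(a,b), linked(c,d), linked(d,c), linked(d,d), on(b,d), on(c,e), on(d,d)}
2. step(d,a)  →  {above(c), above(d), inpos(a), linked(a,b), linked(c,d), linked(d,c), linked(d,d), on(a,a), on(b,d), on(c,e)}
3. grab(c,d)  →  {above(c), above(d), inpos(a), inpos(c), linked(a,b), linked(d,c), linked(d,d), on(a,a), on(b,d), on(c,d), on(c,e)}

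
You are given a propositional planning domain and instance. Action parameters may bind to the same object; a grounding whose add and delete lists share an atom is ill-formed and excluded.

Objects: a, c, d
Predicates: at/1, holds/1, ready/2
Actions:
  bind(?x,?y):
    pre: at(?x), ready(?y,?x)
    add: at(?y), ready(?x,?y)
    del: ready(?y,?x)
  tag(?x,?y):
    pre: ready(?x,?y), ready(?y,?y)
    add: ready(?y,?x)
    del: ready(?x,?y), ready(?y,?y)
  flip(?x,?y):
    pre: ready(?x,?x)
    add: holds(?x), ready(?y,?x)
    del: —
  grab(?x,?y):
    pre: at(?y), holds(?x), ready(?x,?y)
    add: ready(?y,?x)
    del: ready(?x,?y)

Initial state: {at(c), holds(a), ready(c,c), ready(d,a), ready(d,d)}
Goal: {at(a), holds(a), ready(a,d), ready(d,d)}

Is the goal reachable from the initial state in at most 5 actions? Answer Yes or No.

1. flip(c,a)  →  {at(c), holds(a), holds(c), ready(a,c), ready(c,c), ready(d,a), ready(d,d)}
2. bind(c,a)  →  {at(a), at(c), holds(a), holds(c), ready(c,a), ready(c,c), ready(d,a), ready(d,d)}
3. bind(a,d)  →  {at(a), at(c), at(d), holds(a), holds(c), ready(a,d), ready(c,a), ready(c,c), ready(d,d)}
optimal plan length = 3; 3 ≤ 5

Yes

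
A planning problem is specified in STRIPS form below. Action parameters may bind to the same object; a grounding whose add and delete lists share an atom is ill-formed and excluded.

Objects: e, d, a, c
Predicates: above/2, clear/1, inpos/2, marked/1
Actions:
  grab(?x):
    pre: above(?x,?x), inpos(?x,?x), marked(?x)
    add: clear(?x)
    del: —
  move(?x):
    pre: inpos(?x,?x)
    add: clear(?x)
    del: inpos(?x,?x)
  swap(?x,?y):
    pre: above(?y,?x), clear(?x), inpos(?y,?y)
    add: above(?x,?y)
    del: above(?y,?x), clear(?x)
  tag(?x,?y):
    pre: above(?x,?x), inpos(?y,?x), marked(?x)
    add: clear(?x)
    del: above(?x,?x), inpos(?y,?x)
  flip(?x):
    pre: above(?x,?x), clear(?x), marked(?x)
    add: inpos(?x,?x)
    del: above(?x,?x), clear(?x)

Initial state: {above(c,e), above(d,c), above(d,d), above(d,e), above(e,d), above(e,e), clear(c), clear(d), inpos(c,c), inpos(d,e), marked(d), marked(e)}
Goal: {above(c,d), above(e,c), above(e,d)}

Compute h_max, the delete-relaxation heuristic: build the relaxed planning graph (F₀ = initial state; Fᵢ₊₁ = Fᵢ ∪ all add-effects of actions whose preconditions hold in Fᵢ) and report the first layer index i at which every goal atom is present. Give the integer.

2

F0 = init (12 atoms)
F1 = F0 ∪ {clear(e), inpos(d,d)}  (14 atoms)
F2 = F1 ∪ {above(c,d), above(e,c), inpos(e,e)}  (17 atoms)
goal ⊆ F2  ⇒  h_max = 2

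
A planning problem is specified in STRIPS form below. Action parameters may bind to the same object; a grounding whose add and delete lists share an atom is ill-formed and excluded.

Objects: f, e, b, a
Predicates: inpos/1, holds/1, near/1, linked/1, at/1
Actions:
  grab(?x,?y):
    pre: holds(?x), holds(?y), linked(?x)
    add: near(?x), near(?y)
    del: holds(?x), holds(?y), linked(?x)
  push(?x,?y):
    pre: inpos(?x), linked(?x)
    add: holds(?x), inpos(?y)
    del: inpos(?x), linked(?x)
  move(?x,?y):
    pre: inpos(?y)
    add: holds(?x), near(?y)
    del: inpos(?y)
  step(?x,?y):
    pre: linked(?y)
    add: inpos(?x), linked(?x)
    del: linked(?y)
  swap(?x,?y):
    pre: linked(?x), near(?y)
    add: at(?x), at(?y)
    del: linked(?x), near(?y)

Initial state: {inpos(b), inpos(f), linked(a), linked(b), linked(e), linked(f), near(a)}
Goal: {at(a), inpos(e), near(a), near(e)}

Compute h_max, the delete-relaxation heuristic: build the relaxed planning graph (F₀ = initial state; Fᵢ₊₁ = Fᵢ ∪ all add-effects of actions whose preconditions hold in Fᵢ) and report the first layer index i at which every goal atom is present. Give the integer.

F0 = init (7 atoms)
F1 = F0 ∪ {at(a), at(b), at(e), at(f), holds(a), holds(b), holds(e), holds(f), inpos(a), inpos(e), near(b), near(f)}  (19 atoms)
F2 = F1 ∪ {near(e)}  (20 atoms)
goal ⊆ F2  ⇒  h_max = 2

2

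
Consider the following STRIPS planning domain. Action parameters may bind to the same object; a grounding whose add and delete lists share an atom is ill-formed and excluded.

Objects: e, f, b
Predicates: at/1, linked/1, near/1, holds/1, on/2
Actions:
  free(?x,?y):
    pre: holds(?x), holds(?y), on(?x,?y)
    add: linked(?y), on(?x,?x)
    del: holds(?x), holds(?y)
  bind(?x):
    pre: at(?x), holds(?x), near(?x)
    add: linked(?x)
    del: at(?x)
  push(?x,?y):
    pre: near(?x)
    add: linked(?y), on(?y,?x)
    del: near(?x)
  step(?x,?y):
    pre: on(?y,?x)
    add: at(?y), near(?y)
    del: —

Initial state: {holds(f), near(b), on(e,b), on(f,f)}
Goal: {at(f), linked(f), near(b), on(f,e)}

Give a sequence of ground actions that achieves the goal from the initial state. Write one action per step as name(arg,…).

step(f,f); step(b,e); push(e,f)

1. step(f,f)  →  {at(f), holds(f), near(b), near(f), on(e,b), on(f,f)}
2. step(b,e)  →  {at(e), at(f), holds(f), near(b), near(e), near(f), on(e,b), on(f,f)}
3. push(e,f)  →  {at(e), at(f), holds(f), linked(f), near(b), near(f), on(e,b), on(f,e), on(f,f)}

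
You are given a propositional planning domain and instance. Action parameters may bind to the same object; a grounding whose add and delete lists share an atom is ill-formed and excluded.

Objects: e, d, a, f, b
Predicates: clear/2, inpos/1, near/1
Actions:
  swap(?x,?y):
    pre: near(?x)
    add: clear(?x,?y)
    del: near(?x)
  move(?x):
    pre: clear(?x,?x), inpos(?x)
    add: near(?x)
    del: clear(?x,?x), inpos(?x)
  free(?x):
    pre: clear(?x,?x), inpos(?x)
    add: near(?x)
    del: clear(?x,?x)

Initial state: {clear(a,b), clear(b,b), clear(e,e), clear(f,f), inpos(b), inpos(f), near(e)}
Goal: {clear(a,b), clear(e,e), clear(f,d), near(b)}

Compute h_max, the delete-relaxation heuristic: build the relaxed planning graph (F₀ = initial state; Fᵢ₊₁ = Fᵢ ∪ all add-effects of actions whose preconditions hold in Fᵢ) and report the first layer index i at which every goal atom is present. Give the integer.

F0 = init (7 atoms)
F1 = F0 ∪ {clear(e,a), clear(e,b), clear(e,d), clear(e,f), near(b), near(f)}  (13 atoms)
F2 = F1 ∪ {clear(b,a), clear(b,d), clear(b,e), clear(b,f), clear(f,a), clear(f,b), clear(f,d), clear(f,e)}  (21 atoms)
goal ⊆ F2  ⇒  h_max = 2

2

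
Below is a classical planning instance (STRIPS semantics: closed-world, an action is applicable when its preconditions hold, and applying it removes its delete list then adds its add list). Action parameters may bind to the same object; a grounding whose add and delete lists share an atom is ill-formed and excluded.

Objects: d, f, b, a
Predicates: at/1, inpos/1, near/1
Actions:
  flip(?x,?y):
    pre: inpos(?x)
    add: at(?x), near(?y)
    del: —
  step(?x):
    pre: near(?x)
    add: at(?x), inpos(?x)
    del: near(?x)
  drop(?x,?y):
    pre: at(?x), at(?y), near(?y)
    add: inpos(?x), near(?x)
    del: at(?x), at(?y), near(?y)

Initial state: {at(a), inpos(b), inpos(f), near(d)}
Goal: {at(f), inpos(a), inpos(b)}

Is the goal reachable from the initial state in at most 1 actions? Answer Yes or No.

No

1. flip(f,a)  →  {at(a), at(f), inpos(b), inpos(f), near(a), near(d)}
2. step(a)  →  {at(a), at(f), inpos(a), inpos(b), inpos(f), near(d)}
optimal plan length = 2; 2 > 1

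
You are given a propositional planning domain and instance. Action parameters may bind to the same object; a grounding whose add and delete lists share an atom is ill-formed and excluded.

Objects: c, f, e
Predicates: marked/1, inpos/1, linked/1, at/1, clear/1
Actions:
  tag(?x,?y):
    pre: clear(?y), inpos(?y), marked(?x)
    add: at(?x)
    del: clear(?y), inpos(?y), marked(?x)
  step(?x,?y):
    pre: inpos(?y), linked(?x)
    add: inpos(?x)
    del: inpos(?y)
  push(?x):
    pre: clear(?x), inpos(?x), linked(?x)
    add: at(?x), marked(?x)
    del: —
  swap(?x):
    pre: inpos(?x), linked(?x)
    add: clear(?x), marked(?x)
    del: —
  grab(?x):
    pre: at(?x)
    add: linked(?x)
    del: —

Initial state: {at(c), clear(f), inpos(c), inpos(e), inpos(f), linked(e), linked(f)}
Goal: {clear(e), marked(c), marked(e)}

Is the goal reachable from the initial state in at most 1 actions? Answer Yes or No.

1. swap(e)  →  {at(c), clear(e), clear(f), inpos(c), inpos(e), inpos(f), linked(e), linked(f), marked(e)}
2. grab(c)  →  {at(c), clear(e), clear(f), inpos(c), inpos(e), inpos(f), linked(c), linked(e), linked(f), marked(e)}
3. swap(c)  →  {at(c), clear(c), clear(e), clear(f), inpos(c), inpos(e), inpos(f), linked(c), linked(e), linked(f), marked(c), marked(e)}
optimal plan length = 3; 3 > 1

No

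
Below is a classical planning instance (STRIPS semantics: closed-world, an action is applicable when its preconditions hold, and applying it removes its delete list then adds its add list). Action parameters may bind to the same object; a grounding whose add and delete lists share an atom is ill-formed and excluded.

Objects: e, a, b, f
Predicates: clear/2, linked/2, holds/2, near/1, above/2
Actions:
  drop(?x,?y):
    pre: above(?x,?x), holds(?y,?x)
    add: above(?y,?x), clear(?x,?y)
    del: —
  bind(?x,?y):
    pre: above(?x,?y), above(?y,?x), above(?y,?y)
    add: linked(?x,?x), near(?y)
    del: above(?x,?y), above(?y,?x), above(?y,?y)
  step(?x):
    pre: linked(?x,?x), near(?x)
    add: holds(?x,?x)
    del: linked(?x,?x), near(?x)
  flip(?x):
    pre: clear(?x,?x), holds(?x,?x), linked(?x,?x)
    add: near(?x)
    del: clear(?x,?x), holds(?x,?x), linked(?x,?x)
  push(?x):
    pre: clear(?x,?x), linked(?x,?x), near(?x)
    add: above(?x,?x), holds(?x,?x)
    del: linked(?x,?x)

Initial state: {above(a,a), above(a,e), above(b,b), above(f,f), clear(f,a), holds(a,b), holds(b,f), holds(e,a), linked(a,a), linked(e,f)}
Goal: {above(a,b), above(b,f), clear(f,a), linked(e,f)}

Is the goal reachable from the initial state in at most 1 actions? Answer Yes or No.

No

1. drop(b,a)  →  {above(a,a), above(a,b), above(a,e), above(b,b), above(f,f), clear(b,a), clear(f,a), holds(a,b), holds(b,f), holds(e,a), linked(a,a), linked(e,f)}
2. drop(f,b)  →  {above(a,a), above(a,b), above(a,e), above(b,b), above(b,f), above(f,f), clear(b,a), clear(f,a), clear(f,b), holds(a,b), holds(b,f), holds(e,a), linked(a,a), linked(e,f)}
optimal plan length = 2; 2 > 1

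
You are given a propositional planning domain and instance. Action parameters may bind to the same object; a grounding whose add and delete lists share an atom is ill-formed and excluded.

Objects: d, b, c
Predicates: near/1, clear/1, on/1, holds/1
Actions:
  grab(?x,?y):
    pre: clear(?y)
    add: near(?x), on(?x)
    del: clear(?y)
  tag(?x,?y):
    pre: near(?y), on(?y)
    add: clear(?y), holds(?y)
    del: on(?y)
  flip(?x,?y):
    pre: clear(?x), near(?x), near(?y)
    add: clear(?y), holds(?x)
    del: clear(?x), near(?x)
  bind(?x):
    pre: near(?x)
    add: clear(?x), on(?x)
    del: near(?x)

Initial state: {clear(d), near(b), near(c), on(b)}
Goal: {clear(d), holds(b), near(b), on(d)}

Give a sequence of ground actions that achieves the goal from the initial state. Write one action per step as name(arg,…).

1. tag(d,b)  →  {clear(b), clear(d), holds(b), near(b), near(c)}
2. grab(d,b)  →  {clear(d), holds(b), near(b), near(c), near(d), on(d)}

tag(d,b); grab(d,b)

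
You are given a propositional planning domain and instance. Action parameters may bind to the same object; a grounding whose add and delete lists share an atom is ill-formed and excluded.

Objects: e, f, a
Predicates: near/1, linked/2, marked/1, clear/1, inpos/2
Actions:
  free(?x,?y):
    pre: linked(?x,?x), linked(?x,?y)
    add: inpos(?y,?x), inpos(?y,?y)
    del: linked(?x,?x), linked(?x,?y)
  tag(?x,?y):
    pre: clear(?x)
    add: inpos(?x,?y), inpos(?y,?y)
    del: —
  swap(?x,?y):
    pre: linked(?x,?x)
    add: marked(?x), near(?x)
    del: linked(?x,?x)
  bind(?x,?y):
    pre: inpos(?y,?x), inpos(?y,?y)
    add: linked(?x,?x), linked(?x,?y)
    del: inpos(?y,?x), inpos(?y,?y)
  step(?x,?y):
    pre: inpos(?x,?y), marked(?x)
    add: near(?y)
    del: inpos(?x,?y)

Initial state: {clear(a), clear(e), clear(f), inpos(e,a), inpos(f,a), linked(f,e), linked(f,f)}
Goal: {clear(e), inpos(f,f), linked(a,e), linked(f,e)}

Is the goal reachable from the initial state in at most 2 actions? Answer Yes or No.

No

1. free(f,f)  →  {clear(a), clear(e), clear(f), inpos(e,a), inpos(f,a), inpos(f,f), linked(f,e)}
2. tag(e,e)  →  {clear(a), clear(e), clear(f), inpos(e,a), inpos(e,e), inpos(f,a), inpos(f,f), linked(f,e)}
3. bind(a,e)  →  {clear(a), clear(e), clear(f), inpos(f,a), inpos(f,f), linked(a,a), linked(a,e), linked(f,e)}
optimal plan length = 3; 3 > 2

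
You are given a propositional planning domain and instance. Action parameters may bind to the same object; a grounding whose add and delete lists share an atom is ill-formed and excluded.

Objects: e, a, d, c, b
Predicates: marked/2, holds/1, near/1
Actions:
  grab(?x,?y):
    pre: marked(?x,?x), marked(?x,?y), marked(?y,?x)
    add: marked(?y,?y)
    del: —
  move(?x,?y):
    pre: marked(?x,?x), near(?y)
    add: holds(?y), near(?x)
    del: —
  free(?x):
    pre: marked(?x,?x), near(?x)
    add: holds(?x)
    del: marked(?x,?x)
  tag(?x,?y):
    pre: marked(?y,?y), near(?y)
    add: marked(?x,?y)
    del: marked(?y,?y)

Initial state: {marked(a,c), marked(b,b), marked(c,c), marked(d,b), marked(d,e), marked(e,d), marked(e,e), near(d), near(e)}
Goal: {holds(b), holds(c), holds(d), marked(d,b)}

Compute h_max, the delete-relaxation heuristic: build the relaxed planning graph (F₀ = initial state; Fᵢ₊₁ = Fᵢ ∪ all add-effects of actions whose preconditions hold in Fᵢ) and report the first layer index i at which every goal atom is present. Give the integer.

F0 = init (9 atoms)
F1 = F0 ∪ {holds(d), holds(e), marked(a,e), marked(b,e), marked(c,e), marked(d,d), near(b), near(c)}  (17 atoms)
F2 = F1 ∪ {holds(b), holds(c), marked(a,b), marked(a,d), marked(b,c), marked(b,d), marked(c,b), marked(c,d), marked(d,c), marked(e,b), marked(e,c)}  (28 atoms)
goal ⊆ F2  ⇒  h_max = 2

2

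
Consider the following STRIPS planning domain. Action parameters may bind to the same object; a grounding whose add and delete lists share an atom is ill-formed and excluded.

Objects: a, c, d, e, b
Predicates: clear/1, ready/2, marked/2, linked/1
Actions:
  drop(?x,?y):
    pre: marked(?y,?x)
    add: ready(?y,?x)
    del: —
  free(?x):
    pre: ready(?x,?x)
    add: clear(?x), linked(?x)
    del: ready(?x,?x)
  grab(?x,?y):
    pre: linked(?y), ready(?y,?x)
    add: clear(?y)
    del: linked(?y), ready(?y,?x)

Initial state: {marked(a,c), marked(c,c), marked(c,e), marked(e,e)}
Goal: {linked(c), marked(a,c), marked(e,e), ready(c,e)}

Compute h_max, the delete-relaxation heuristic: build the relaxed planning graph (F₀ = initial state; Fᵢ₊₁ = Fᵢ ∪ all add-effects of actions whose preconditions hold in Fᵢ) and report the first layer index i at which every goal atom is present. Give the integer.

2

F0 = init (4 atoms)
F1 = F0 ∪ {ready(a,c), ready(c,c), ready(c,e), ready(e,e)}  (8 atoms)
F2 = F1 ∪ {clear(c), clear(e), linked(c), linked(e)}  (12 atoms)
goal ⊆ F2  ⇒  h_max = 2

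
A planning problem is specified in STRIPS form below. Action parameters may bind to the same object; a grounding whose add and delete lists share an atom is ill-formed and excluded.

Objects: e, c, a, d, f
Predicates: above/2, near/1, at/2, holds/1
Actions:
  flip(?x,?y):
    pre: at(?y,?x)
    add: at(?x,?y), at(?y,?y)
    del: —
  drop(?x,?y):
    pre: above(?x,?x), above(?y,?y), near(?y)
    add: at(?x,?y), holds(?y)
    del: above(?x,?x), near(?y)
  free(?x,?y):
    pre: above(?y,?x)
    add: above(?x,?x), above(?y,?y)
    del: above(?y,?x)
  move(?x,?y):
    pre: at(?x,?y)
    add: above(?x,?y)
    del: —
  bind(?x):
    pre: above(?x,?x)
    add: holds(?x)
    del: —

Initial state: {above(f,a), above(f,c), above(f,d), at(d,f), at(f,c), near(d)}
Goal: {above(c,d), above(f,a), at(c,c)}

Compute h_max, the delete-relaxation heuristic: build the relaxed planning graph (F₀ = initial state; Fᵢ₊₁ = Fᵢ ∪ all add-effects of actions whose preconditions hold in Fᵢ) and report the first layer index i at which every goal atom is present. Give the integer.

F0 = init (6 atoms)
F1 = F0 ∪ {above(a,a), above(c,c), above(d,d), above(d,f), above(f,f), at(c,f), at(d,d), at(f,d), at(f,f)}  (15 atoms)
F2 = F1 ∪ {above(c,f), at(a,d), at(c,c), at(c,d), holds(a), holds(c), holds(d), holds(f)}  (23 atoms)
F3 = F2 ∪ {above(a,d), above(c,d), at(a,a), at(d,a), at(d,c)}  (28 atoms)
goal ⊆ F3  ⇒  h_max = 3

3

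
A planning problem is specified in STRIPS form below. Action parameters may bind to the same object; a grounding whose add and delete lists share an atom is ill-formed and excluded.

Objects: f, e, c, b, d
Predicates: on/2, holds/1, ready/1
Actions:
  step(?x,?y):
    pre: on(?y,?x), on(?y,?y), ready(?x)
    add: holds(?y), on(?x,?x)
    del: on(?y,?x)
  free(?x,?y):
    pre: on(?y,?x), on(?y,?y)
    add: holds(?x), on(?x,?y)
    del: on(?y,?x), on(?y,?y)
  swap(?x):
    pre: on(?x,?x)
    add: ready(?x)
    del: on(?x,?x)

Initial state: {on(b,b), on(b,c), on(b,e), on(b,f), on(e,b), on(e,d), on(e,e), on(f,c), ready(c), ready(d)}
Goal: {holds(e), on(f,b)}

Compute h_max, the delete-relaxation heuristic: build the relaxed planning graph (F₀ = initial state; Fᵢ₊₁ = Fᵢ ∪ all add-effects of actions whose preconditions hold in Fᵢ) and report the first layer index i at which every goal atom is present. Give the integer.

F0 = init (10 atoms)
F1 = F0 ∪ {holds(b), holds(c), holds(d), holds(e), holds(f), on(c,b), on(c,c), on(d,d), on(d,e), on(f,b), ready(b), ready(e)}  (22 atoms)
goal ⊆ F1  ⇒  h_max = 1

1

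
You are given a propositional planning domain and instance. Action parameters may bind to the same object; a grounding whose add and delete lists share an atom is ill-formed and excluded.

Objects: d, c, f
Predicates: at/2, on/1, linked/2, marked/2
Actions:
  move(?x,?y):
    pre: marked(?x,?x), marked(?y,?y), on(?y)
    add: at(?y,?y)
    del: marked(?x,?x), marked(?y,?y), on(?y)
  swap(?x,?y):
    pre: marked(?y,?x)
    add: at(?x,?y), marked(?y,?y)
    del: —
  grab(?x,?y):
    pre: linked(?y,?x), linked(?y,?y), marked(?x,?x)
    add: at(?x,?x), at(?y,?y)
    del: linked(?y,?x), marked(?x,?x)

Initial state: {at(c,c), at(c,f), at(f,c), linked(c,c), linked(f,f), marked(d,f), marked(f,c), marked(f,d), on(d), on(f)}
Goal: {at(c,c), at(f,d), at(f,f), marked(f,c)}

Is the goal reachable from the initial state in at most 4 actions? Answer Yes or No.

Yes

1. swap(d,f)  →  {at(c,c), at(c,f), at(d,f), at(f,c), linked(c,c), linked(f,f), marked(d,f), marked(f,c), marked(f,d), marked(f,f), on(d), on(f)}
2. move(f,f)  →  {at(c,c), at(c,f), at(d,f), at(f,c), at(f,f), linked(c,c), linked(f,f), marked(d,f), marked(f,c), marked(f,d), on(d)}
3. swap(f,d)  →  {at(c,c), at(c,f), at(d,f), at(f,c), at(f,d), at(f,f), linked(c,c), linked(f,f), marked(d,d), marked(d,f), marked(f,c), marked(f,d), on(d)}
optimal plan length = 3; 3 ≤ 4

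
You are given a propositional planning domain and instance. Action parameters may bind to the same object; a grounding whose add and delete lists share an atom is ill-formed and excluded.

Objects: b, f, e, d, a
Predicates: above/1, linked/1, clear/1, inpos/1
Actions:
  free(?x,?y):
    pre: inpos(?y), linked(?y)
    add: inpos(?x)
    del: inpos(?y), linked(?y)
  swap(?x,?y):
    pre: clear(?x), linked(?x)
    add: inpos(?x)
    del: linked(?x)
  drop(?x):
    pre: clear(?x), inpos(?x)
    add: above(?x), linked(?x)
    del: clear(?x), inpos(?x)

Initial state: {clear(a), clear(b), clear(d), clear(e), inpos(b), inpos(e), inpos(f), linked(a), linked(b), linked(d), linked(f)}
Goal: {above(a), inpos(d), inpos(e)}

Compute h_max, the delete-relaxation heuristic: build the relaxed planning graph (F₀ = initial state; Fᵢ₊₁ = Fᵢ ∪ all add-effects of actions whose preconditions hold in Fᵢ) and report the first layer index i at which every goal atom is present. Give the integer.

F0 = init (11 atoms)
F1 = F0 ∪ {above(b), above(e), inpos(a), inpos(d), linked(e)}  (16 atoms)
F2 = F1 ∪ {above(a), above(d)}  (18 atoms)
goal ⊆ F2  ⇒  h_max = 2

2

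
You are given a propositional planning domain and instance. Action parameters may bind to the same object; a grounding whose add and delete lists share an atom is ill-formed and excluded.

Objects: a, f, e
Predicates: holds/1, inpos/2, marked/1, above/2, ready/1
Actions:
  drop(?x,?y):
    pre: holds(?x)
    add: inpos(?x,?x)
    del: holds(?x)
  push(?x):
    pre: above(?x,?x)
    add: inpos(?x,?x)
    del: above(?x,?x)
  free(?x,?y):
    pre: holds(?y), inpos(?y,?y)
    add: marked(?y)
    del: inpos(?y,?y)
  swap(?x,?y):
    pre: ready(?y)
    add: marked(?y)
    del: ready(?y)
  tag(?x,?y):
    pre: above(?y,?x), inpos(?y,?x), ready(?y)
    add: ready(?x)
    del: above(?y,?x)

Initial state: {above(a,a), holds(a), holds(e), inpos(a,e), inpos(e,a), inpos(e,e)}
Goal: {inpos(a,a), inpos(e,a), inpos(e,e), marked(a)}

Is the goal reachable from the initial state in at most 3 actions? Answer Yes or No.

Yes

1. push(a)  →  {holds(a), holds(e), inpos(a,a), inpos(a,e), inpos(e,a), inpos(e,e)}
2. free(a,a)  →  {holds(a), holds(e), inpos(a,e), inpos(e,a), inpos(e,e), marked(a)}
3. drop(a,a)  →  {holds(e), inpos(a,a), inpos(a,e), inpos(e,a), inpos(e,e), marked(a)}
optimal plan length = 3; 3 ≤ 3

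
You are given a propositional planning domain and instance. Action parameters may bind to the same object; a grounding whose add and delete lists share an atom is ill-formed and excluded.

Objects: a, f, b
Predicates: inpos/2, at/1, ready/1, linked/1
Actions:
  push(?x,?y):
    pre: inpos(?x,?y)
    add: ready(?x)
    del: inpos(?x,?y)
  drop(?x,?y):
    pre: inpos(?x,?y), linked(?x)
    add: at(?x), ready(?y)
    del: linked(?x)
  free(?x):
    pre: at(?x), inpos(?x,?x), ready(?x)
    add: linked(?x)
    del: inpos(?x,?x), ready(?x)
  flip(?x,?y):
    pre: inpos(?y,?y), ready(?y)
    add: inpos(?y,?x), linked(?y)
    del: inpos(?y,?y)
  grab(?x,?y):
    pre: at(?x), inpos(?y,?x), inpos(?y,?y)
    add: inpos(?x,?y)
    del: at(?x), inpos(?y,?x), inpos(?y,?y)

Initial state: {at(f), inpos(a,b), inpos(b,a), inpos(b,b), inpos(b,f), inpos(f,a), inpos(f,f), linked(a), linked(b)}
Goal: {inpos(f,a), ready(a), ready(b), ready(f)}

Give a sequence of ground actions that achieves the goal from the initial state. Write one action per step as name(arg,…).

1. push(a,b)  →  {at(f), inpos(b,a), inpos(b,b), inpos(b,f), inpos(f,a), inpos(f,f), linked(a), linked(b), ready(a)}
2. push(f,f)  →  {at(f), inpos(b,a), inpos(b,b), inpos(b,f), inpos(f,a), linked(a), linked(b), ready(a), ready(f)}
3. push(b,a)  →  {at(f), inpos(b,b), inpos(b,f), inpos(f,a), linked(a), linked(b), ready(a), ready(b), ready(f)}

push(a,b); push(f,f); push(b,a)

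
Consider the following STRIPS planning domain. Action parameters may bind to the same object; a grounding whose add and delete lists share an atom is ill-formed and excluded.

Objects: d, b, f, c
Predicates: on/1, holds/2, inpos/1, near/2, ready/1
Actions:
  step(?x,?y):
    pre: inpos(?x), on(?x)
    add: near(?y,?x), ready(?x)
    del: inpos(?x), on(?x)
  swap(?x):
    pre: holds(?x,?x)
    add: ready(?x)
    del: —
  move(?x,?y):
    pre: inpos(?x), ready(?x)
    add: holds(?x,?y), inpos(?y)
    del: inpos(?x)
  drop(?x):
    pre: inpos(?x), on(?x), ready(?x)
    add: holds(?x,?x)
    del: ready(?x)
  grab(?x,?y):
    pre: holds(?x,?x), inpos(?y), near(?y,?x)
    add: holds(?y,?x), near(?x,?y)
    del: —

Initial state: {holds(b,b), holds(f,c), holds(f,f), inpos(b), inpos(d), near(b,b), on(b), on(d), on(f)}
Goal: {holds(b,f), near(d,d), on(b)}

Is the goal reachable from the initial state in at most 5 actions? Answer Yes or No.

1. step(d,d)  →  {holds(b,b), holds(f,c), holds(f,f), inpos(b), near(b,b), near(d,d), on(b), on(f), ready(d)}
2. swap(b)  →  {holds(b,b), holds(f,c), holds(f,f), inpos(b), near(b,b), near(d,d), on(b), on(f), ready(b), ready(d)}
3. move(b,f)  →  {holds(b,b), holds(b,f), holds(f,c), holds(f,f), inpos(f), near(b,b), near(d,d), on(b), on(f), ready(b), ready(d)}
optimal plan length = 3; 3 ≤ 5

Yes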